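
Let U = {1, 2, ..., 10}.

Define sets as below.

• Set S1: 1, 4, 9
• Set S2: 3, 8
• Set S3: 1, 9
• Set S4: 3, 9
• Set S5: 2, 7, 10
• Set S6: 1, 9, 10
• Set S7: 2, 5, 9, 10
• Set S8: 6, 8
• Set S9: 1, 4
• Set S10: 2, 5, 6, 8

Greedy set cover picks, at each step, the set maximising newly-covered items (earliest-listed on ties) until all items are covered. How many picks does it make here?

5

Greedy: pick S7 (covers 4 new) → pick S1 (covers 2 new) → pick S2 (covers 2 new) → pick S5 (covers 1 new) → pick S8 (covers 1 new). Total picks: 5.
(The true minimum cover uses only 4 sets, so greedy is not optimal here.)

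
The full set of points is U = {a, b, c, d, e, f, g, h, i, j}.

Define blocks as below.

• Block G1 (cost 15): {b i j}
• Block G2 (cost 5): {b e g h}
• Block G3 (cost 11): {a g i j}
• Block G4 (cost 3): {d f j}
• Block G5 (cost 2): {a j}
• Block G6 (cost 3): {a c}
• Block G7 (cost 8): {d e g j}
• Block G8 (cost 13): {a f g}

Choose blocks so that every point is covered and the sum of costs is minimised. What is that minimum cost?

22

G2, G3, G4, G6 together cover every point (G2 ∪ G3 ∪ G4 ∪ G6 = {a, b, c, d, e, f, g, h, i, j}); total cost 5 + 11 + 3 + 3 = 22.
No covering selection has total cost below 22.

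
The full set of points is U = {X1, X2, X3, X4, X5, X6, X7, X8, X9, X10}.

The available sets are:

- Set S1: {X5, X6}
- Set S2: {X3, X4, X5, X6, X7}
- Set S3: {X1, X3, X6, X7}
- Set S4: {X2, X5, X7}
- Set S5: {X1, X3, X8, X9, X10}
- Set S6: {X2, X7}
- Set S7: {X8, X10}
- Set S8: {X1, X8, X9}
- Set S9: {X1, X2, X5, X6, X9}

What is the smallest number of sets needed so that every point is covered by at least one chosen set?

S2 and S5 and S6 together: S2 ∪ S5 ∪ S6 = {X1, X2, X3, X4, X5, X6, X7, X8, X9, X10} — every point is covered.
Only S2 contains X4, so S2 is forced; the remaining 5 points need at least 2 more sets (each remaining set adds at most 4) — so at least 3 sets are needed, and 3 is optimal.

3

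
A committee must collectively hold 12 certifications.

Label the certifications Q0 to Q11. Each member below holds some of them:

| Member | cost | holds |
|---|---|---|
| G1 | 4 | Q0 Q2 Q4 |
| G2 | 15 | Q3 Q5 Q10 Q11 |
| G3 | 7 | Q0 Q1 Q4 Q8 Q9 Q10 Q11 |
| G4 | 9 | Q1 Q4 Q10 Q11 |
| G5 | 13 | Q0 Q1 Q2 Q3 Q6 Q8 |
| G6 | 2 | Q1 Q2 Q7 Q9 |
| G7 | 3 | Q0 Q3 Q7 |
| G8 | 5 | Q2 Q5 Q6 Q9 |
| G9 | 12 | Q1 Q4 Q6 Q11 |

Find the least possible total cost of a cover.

G3, G7, G8 together cover every certification (G3 ∪ G7 ∪ G8 = {Q0, Q1, Q2, Q3, Q4, Q5, Q6, Q7, Q8, Q9, Q10, Q11}); total cost 7 + 3 + 5 = 15.
The greedy pick G6, G3, G8, G7 costs 17; no covering selection beats 15.

15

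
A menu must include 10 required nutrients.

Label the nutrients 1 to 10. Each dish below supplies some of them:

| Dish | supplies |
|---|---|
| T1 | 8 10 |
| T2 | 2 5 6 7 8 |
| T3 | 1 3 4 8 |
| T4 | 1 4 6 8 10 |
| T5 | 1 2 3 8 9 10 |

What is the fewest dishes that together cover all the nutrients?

Take {T2, T4, T5}. Their union is {1, 2, 3, 4, 5, 6, 7, 8, 9, 10}, which is all 10 nutrients.
Only T2 contains 5, so T2 is forced; the remaining 5 nutrients need at least 2 more dishes (each remaining dish adds at most 4) — so at least 3 dishes are needed, and 3 is optimal.

3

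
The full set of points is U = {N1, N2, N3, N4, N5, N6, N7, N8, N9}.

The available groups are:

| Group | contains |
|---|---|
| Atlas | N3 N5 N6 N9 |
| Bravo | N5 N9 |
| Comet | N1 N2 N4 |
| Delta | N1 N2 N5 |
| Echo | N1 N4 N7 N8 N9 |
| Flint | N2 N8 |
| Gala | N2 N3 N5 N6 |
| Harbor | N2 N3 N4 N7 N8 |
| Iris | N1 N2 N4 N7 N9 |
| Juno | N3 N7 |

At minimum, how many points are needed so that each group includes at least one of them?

Take H = {N2, N7, N9}. Each listed group contains at least one of these, so H is a hitting set of size 3.
The groups Bravo, Comet, Juno are pairwise disjoint, so any hitting set needs a separate point for each — at least 3. Hence 3 is optimal.

3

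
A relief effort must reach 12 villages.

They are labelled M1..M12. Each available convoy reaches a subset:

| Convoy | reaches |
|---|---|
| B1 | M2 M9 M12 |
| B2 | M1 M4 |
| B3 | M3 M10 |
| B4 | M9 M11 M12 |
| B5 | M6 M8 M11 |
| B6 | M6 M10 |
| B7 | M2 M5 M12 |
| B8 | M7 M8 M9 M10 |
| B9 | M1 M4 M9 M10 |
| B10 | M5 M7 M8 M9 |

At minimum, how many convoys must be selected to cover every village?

B3 and B5 and B7 and B9 and B10 together: B3 ∪ B5 ∪ B7 ∪ B9 ∪ B10 = {M1, M2, M3, M4, M5, M6, M7, M8, M9, M10, M11, M12} — every village is covered.
No 4 of the 10 convoys cover everything (all 210 combinations miss at least one village), so 5 is optimal.

5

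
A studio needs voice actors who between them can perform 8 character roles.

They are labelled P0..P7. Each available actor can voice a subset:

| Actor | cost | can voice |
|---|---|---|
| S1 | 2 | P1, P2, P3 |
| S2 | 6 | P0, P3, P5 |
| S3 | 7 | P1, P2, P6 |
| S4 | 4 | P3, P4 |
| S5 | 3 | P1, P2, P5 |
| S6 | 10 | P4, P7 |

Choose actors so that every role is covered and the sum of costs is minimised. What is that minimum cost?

23

S2, S3, S6 together cover every role (S2 ∪ S3 ∪ S6 = {P0, P1, P2, P3, P4, P5, P6, P7}); total cost 6 + 7 + 10 = 23.
The greedy pick S1, S2, S4, S3, S6 costs 29; no covering selection beats 23.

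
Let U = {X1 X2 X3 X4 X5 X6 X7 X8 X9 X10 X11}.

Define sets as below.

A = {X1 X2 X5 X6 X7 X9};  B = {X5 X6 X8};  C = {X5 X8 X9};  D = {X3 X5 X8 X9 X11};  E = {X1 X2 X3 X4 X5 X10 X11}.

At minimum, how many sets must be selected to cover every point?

3

A and B and E together: A ∪ B ∪ E = {X1, X2, X3, X4, X5, X6, X7, X8, X9, X10, X11} — every point is covered.
Only E contains X4, so E is forced; the remaining 4 points need at least 2 more sets (each remaining set adds at most 3) — so at least 3 sets are needed, and 3 is optimal.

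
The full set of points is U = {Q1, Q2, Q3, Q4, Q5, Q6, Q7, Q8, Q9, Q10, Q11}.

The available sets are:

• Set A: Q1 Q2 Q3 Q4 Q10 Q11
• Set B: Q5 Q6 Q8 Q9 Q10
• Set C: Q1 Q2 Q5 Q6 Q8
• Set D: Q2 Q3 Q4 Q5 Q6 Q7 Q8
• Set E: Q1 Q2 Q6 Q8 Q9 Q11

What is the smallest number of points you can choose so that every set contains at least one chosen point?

Take H = {Q1, Q8}. Each listed set contains at least one of these, so H is a hitting set of size 2.
No single point lies in every set, so at least 2 are needed and 2 is optimal.

2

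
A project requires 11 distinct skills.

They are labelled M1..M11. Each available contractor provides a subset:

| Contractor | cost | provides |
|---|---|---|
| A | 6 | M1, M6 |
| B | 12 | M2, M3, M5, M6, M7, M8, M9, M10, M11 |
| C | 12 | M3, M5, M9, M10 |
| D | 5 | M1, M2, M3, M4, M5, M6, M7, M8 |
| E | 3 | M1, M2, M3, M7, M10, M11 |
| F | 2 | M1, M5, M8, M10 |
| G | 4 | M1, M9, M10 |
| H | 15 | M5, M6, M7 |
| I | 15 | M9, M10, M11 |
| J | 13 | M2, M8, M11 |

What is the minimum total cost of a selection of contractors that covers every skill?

D, E, G together cover every skill (D ∪ E ∪ G = {M1, M2, M3, M4, M5, M6, M7, M8, M9, M10, M11}); total cost 5 + 3 + 4 = 12.
The greedy pick E, F, D, G costs 14; no covering selection beats 12.

12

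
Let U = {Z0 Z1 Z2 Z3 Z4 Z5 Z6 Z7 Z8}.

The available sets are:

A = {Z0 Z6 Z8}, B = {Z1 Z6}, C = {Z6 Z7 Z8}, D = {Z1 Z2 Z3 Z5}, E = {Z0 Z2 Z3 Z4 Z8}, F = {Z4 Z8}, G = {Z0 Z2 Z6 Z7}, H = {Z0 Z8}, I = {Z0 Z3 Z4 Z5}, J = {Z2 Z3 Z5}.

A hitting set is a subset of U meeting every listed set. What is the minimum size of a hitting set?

3

Take T = {Z5, Z6, Z8}. Each listed set contains at least one of these, so T is a hitting set of size 3.
The sets B, F, J are pairwise disjoint, so any hitting set needs a separate item for each — at least 3. Hence 3 is optimal.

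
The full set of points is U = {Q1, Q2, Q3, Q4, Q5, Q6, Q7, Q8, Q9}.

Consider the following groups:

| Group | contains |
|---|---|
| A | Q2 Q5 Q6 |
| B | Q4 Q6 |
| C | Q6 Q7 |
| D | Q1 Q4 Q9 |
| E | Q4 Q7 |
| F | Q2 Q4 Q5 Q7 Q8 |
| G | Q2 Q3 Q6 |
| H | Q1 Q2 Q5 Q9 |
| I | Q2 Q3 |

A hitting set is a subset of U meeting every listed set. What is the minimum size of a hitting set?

3

The 3 points {Q2, Q4, Q6} hit every group.
The groups C, D, I are pairwise disjoint, so any hitting set needs a separate point for each — at least 3. Hence 3 is optimal.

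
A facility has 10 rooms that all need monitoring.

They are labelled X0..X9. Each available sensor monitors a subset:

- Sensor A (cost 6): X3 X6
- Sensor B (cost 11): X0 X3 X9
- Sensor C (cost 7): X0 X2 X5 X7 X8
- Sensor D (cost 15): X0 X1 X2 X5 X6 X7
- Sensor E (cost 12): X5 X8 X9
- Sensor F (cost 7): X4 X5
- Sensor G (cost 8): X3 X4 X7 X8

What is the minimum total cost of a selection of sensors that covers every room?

34

B, D, G together cover every room (B ∪ D ∪ G = {X0, X1, X2, X3, X4, X5, X6, X7, X8, X9}); total cost 11 + 15 + 8 = 34.
The greedy pick C, A, F, B, D costs 46; no covering selection beats 34.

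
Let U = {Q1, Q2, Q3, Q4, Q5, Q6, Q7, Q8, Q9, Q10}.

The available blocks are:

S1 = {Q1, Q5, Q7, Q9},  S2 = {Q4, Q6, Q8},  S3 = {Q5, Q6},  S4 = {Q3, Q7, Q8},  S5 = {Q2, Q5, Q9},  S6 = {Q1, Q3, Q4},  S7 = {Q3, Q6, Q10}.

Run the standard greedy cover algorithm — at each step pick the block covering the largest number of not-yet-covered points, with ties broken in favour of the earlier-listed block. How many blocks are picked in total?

Greedy: pick S1 (covers 4 new) → pick S2 (covers 3 new) → pick S7 (covers 2 new) → pick S5 (covers 1 new). Total picks: 4.

4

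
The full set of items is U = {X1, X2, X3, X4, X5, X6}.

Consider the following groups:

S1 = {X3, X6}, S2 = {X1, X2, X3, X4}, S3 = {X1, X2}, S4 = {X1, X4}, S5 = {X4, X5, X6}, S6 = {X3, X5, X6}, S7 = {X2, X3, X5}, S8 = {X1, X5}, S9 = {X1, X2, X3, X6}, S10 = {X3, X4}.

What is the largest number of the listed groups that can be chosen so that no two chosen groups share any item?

2

S3, S10 are pairwise disjoint (S3={X1,X2}; S10={X3,X4}).
Every remaining group overlaps one of these, and no 3 of the listed groups are pairwise disjoint, so 2 is the maximum.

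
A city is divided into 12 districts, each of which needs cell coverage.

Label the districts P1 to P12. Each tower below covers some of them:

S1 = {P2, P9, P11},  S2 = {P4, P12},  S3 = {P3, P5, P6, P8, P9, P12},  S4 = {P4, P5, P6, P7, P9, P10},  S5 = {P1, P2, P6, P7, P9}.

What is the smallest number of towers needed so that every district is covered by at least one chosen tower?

4

Take {S1, S3, S4, S5}. Their union is {P1, P2, P3, P4, P5, P6, P7, P8, P9, P10, P11, P12}, which is all 12 districts.
No 3 of the 5 towers cover everything (all 10 combinations miss at least one district), so 4 is optimal.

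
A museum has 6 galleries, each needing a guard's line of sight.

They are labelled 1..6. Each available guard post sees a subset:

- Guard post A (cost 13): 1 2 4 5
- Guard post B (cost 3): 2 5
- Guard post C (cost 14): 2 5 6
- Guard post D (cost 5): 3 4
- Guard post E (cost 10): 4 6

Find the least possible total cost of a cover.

28

A, D, E together cover every gallery (A ∪ D ∪ E = {1, 2, 3, 4, 5, 6}); total cost 13 + 5 + 10 = 28.
The greedy pick B, D, E, A costs 31; no covering selection beats 28.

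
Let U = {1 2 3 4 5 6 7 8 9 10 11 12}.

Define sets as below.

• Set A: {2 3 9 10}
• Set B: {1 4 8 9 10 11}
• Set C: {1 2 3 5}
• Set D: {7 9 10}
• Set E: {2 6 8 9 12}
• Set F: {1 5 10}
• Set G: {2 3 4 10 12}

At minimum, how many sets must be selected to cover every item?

B and C and D and E together: B ∪ C ∪ D ∪ E = {1, 2, 3, 4, 5, 6, 7, 8, 9, 10, 11, 12} — every item is covered.
Only D contains 7, so D is forced; the remaining 9 items need at least 3 more sets (each remaining set adds at most 4) — so at least 4 sets are needed, and 4 is optimal.

4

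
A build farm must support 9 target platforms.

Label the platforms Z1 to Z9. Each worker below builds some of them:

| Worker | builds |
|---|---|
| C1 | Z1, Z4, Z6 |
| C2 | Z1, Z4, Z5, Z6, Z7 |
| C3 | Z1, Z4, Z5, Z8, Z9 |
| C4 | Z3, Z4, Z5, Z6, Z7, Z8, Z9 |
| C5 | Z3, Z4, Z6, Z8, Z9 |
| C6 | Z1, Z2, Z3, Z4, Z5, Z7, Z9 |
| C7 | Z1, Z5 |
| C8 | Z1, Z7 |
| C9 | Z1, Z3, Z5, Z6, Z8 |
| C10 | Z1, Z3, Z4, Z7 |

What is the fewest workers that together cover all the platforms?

Take {C4, C6}. Their union is {Z1, Z2, Z3, Z4, Z5, Z6, Z7, Z8, Z9}, which is all 9 platforms.
No single worker has all 9 platforms (the largest, C4, has 7), so 2 is optimal.

2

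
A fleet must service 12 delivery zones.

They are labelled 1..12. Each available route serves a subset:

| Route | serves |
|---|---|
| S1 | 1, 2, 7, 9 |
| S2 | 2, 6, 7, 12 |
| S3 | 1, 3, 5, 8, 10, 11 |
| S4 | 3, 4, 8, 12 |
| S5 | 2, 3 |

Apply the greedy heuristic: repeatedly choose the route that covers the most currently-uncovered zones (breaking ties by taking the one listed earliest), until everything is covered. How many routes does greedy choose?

4

Greedy: pick S3 (covers 6 new) → pick S2 (covers 4 new) → pick S1 (covers 1 new) → pick S4 (covers 1 new). Total picks: 4.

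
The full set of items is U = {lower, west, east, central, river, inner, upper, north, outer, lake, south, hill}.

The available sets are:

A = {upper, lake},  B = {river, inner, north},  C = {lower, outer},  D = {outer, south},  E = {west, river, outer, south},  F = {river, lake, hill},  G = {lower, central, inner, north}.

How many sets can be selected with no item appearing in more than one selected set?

A, B, D are pairwise disjoint (A={upper,lake}; B={river,inner,north}; D={outer,south}).
Every remaining set overlaps one of these, and no 4 of the listed sets are pairwise disjoint, so 3 is the maximum.

3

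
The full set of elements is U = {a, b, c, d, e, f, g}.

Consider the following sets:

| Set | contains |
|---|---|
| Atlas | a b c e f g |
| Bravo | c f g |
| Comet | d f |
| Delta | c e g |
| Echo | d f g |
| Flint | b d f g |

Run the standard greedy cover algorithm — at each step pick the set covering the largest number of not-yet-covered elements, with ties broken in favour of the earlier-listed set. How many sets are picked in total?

2

Greedy: pick Atlas (covers 6 new) → pick Comet (covers 1 new). Total picks: 2.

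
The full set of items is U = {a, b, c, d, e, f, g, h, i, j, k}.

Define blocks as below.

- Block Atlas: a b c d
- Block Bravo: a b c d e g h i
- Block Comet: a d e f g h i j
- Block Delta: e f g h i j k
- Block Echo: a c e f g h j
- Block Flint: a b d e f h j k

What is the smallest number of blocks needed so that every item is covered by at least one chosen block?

2

Atlas and Delta together: Atlas ∪ Delta = {a, b, c, d, e, f, g, h, i, j, k} — every item is covered.
No single block has all 11 items (the largest, Bravo, has 8), so 2 is optimal.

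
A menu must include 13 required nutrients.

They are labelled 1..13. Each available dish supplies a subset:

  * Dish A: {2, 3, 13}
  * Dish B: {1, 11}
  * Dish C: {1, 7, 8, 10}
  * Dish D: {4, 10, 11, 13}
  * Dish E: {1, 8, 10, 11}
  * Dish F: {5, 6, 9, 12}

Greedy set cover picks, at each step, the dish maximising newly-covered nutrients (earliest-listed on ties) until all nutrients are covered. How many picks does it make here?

Greedy: pick C (covers 4 new) → pick F (covers 4 new) → pick A (covers 3 new) → pick D (covers 2 new). Total picks: 4.

4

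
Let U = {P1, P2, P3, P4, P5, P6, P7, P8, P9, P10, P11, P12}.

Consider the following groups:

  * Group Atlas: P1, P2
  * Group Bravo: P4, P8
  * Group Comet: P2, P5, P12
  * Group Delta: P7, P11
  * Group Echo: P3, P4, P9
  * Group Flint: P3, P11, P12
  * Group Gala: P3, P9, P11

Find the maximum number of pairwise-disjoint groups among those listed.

3

Comet, Delta, Echo are pairwise disjoint (Comet={P2,P5,P12}; Delta={P7,P11}; Echo={P3,P4,P9}).
Every remaining group overlaps one of these, and no 4 of the listed groups are pairwise disjoint, so 3 is the maximum.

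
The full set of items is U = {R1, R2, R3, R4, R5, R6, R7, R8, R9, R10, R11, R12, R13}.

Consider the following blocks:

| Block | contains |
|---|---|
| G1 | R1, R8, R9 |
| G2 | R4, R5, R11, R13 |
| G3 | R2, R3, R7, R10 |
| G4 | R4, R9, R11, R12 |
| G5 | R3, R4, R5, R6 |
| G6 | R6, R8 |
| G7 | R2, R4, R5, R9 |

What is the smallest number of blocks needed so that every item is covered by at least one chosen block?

5

G1, G2, G3, G4, and G6 cover everything between them: the union {R1, R2, R3, R4, R5, R6, R7, R8, R9, R10, R11, R12, R13} is all of U.
No 4 of the 7 blocks cover everything (all 35 combinations miss at least one item), so 5 is optimal.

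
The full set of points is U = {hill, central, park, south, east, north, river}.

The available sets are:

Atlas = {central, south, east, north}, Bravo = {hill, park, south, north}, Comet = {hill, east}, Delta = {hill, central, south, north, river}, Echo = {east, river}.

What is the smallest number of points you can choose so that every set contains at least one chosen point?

2

H = {east, north} meets every set (each contains at least one member of H), and |H| = 2.
The sets Bravo, Echo are pairwise disjoint, so any hitting set needs a separate point for each — at least 2. Hence 2 is optimal.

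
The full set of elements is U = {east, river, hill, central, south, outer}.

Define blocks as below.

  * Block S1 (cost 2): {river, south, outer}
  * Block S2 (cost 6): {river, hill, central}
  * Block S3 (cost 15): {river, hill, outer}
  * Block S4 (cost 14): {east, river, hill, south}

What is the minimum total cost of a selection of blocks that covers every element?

22

S1, S2, S4 together cover every element (S1 ∪ S2 ∪ S4 = {east, river, hill, central, south, outer}); total cost 2 + 6 + 14 = 22.
No covering selection has total cost below 22.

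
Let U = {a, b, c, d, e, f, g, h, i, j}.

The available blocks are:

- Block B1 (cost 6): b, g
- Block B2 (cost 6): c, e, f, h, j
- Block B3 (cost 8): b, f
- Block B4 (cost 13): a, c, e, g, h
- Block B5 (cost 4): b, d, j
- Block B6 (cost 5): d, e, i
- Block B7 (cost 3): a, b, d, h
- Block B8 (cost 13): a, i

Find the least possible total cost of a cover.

20

B1, B2, B6, B7 together cover every item (B1 ∪ B2 ∪ B6 ∪ B7 = {a, b, c, d, e, f, g, h, i, j}); total cost 6 + 6 + 5 + 3 = 20.
No covering selection has total cost below 20.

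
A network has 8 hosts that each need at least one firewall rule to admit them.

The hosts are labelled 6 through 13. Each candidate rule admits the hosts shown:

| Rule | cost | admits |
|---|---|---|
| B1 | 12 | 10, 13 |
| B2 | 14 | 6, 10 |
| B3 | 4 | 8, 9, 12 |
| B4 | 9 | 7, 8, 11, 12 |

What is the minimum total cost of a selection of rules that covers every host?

B1, B2, B3, B4 together cover every host (B1 ∪ B2 ∪ B3 ∪ B4 = {6, 7, 8, 9, 10, 11, 12, 13}); total cost 12 + 14 + 4 + 9 = 39.
No covering selection has total cost below 39.

39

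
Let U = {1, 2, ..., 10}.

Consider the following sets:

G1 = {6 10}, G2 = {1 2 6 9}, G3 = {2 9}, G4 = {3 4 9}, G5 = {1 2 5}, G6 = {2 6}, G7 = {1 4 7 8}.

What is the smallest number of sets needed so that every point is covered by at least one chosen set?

4

G1 and G4 and G5 and G7 together: G1 ∪ G4 ∪ G5 ∪ G7 = {1, 2, 3, 4, 5, 6, 7, 8, 9, 10} — every point is covered.
Only G4 contains 3, so G4 is forced; the remaining 7 points need at least 3 more sets (each remaining set adds at most 3) — so at least 4 sets are needed, and 4 is optimal.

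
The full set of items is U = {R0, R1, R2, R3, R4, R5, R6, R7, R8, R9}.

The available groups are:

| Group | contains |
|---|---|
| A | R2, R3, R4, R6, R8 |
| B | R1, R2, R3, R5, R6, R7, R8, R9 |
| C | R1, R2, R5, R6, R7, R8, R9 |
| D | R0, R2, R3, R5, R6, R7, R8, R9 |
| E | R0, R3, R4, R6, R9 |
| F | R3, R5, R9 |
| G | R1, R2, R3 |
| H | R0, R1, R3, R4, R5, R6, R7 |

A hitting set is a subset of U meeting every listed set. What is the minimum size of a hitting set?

T = {R1, R3} meets every group (each contains at least one member of T), and |T| = 2.
No single item lies in every group, so at least 2 are needed and 2 is optimal.

2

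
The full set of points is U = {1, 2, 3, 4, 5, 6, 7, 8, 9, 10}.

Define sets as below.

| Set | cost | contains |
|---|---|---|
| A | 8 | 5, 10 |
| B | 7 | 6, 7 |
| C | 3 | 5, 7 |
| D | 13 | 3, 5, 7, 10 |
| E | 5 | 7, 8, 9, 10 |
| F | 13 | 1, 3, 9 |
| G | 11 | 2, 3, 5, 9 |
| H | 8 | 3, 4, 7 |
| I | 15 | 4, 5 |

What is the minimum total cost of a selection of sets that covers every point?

B, E, F, G, H together cover every point (B ∪ E ∪ F ∪ G ∪ H = {1, 2, 3, 4, 5, 6, 7, 8, 9, 10}); total cost 7 + 5 + 13 + 11 + 8 = 44.
The greedy pick E, C, H, B, G, F costs 47; no covering selection beats 44.

44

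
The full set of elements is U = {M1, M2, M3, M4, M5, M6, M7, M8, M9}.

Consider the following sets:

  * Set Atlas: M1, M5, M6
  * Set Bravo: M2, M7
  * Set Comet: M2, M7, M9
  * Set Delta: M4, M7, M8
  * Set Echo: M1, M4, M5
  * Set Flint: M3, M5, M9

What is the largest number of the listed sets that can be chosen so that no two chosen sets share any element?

2

Atlas, Comet are pairwise disjoint (Atlas={M1,M5,M6}; Comet={M2,M7,M9}).
Every remaining set overlaps one of these, and no 3 of the listed sets are pairwise disjoint, so 2 is the maximum.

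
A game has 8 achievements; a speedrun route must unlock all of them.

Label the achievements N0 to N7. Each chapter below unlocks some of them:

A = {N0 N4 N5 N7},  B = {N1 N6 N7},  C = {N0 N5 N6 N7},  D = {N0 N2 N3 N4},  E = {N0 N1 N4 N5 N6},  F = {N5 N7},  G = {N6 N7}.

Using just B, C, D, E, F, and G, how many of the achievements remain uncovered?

0

Union of B, C, D, E, F, G = {N0, N1, N2, N3, N4, N5, N6, N7} — that's every achievement, so 0 are uncovered.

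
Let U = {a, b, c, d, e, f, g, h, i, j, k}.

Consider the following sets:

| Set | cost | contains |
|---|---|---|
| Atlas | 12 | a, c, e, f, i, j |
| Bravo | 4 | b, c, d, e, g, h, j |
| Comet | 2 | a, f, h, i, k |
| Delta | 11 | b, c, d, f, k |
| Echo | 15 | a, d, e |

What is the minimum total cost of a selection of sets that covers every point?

6

Bravo, Comet together cover every point (Bravo ∪ Comet = {a, b, c, d, e, f, g, h, i, j, k}); total cost 4 + 2 = 6.
No covering selection has total cost below 6.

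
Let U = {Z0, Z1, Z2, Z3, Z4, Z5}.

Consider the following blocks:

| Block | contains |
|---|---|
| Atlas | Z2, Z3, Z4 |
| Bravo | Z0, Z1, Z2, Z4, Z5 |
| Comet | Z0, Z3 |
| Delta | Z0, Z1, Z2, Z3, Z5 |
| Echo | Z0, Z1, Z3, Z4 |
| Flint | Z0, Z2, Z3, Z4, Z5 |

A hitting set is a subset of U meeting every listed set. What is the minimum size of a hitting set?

2

The 2 points {Z3, Z5} hit every block.
No single point lies in every block, so at least 2 are needed and 2 is optimal.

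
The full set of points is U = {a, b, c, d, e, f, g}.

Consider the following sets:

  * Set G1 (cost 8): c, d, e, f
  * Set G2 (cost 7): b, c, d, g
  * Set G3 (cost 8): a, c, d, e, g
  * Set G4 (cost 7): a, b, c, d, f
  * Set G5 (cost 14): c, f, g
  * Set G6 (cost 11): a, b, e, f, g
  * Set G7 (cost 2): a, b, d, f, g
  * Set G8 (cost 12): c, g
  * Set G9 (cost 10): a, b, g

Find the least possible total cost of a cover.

G3, G7 together cover every point (G3 ∪ G7 = {a, b, c, d, e, f, g}); total cost 8 + 2 = 10.
No covering selection has total cost below 10.

10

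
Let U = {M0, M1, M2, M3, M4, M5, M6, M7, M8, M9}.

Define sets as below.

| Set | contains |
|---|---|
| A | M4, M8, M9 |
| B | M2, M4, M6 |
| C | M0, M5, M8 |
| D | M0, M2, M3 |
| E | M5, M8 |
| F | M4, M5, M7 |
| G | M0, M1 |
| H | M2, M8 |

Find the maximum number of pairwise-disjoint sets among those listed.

3

F, G, H are pairwise disjoint (F={M4,M5,M7}; G={M0,M1}; H={M2,M8}).
Every remaining set overlaps one of these, and no 4 of the listed sets are pairwise disjoint, so 3 is the maximum.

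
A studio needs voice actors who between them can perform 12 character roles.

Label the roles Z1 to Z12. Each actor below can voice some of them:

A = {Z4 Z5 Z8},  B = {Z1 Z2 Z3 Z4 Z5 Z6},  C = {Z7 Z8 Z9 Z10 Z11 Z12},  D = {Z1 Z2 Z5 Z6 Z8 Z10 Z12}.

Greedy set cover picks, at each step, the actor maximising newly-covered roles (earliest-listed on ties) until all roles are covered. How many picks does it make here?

3

Greedy: pick D (covers 7 new) → pick C (covers 3 new) → pick B (covers 2 new). Total picks: 3.
(The true minimum cover uses only 2 actors, so greedy is not optimal here.)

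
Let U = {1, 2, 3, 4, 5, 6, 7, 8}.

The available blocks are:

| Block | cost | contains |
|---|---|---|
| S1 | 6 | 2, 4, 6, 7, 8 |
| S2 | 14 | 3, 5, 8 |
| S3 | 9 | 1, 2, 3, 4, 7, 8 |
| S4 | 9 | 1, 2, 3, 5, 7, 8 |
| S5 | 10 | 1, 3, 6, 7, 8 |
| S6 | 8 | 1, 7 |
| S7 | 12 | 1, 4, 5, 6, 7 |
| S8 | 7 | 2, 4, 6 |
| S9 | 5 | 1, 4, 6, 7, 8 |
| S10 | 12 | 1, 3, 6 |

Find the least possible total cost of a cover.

14

S4, S9 together cover every element (S4 ∪ S9 = {1, 2, 3, 4, 5, 6, 7, 8}); total cost 9 + 5 = 14.
No covering selection has total cost below 14.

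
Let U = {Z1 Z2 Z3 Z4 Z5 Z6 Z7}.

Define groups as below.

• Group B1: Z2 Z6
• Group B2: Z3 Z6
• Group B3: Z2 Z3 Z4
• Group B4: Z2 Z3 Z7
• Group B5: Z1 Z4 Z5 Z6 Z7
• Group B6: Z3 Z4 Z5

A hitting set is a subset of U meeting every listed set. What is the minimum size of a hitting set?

2

Take H = {Z3, Z6}. Each listed group contains at least one of these, so H is a hitting set of size 2.
The groups B1, B6 are pairwise disjoint, so any hitting set needs a separate element for each — at least 2. Hence 2 is optimal.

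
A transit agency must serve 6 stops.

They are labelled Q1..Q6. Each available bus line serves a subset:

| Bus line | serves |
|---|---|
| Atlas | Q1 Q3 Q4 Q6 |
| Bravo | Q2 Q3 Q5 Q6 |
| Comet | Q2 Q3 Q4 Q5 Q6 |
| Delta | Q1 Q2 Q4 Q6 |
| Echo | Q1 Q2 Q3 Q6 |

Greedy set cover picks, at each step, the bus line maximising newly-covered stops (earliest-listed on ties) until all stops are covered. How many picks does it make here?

2

Greedy: pick Comet (covers 5 new) → pick Atlas (covers 1 new). Total picks: 2.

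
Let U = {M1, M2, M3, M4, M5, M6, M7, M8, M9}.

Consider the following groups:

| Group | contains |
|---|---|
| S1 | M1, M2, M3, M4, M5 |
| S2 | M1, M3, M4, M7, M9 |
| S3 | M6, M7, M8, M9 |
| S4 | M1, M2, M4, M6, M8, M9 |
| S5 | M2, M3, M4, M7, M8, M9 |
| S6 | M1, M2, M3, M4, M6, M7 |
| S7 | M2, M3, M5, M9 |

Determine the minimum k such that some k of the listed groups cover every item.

2

S1 and S3 together: S1 ∪ S3 = {M1, M2, M3, M4, M5, M6, M7, M8, M9} — every item is covered.
No single group has all 9 items (the largest, S4, has 6), so 2 is optimal.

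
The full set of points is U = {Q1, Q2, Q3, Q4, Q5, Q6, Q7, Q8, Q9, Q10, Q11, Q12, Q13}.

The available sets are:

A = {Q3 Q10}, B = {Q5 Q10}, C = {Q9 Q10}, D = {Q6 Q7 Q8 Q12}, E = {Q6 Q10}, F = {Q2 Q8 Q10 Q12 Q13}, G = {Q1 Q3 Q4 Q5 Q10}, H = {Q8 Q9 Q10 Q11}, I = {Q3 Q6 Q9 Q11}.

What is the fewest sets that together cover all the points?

4

D and F and G and H together: D ∪ F ∪ G ∪ H = {Q1, Q2, Q3, Q4, Q5, Q6, Q7, Q8, Q9, Q10, Q11, Q12, Q13} — every point is covered.
No 3 of the 9 sets cover everything (all 84 combinations miss at least one point), so 4 is optimal.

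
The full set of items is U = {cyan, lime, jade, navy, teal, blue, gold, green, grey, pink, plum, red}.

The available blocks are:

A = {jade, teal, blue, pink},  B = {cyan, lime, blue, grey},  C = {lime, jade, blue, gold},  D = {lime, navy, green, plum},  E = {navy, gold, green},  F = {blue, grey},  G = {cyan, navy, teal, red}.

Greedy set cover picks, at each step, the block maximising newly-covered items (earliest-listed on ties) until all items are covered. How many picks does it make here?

5

Greedy: pick A (covers 4 new) → pick D (covers 4 new) → pick B (covers 2 new) → pick C (covers 1 new) → pick G (covers 1 new). Total picks: 5.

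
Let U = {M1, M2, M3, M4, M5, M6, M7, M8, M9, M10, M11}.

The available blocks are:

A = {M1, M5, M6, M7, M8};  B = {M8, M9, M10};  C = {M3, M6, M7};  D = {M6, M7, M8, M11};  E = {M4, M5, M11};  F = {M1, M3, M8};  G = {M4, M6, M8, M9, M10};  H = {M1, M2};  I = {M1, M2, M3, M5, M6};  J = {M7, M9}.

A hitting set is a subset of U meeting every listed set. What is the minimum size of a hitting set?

4

T = {M1, M4, M7, M8} meets every block (each contains at least one member of T), and |T| = 4.
The blocks B, C, E, H are pairwise disjoint, so any hitting set needs a separate point for each — at least 4. Hence 4 is optimal.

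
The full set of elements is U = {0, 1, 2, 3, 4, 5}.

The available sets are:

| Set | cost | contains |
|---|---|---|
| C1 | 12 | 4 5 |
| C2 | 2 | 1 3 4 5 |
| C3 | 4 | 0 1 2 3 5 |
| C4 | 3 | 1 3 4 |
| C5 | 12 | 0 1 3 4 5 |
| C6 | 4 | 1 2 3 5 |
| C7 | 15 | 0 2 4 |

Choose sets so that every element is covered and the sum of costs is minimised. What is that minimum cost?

6

C2, C3 together cover every element (C2 ∪ C3 = {0, 1, 2, 3, 4, 5}); total cost 2 + 4 = 6.
No covering selection has total cost below 6.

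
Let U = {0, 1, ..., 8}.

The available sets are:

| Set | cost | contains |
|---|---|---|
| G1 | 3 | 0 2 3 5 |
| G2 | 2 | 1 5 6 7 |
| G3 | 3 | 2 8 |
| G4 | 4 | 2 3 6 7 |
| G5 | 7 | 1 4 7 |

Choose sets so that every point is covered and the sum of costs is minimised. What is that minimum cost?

G1, G2, G3, G5 together cover every point (G1 ∪ G2 ∪ G3 ∪ G5 = {0, 1, 2, 3, 4, 5, 6, 7, 8}); total cost 3 + 2 + 3 + 7 = 15.
No covering selection has total cost below 15.

15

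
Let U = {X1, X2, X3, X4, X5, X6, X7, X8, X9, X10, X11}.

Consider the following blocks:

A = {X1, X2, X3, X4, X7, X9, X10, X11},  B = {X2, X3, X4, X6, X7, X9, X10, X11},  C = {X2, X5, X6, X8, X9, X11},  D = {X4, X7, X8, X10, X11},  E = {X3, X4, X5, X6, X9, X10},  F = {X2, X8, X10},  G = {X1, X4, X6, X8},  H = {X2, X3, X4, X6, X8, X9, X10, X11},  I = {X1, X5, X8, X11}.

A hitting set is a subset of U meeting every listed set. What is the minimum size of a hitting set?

Take T = {X8, X9}. Each listed block contains at least one of these, so T is a hitting set of size 2.
No single point lies in every block, so at least 2 are needed and 2 is optimal.

2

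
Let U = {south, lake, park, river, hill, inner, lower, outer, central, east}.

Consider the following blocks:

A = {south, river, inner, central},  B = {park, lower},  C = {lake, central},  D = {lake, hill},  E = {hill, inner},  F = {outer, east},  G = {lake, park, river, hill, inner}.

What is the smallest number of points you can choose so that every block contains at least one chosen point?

H = {hill, lower, central, east} meets every block (each contains at least one member of H), and |H| = 4.
The blocks B, C, E, F are pairwise disjoint, so any hitting set needs a separate point for each — at least 4. Hence 4 is optimal.

4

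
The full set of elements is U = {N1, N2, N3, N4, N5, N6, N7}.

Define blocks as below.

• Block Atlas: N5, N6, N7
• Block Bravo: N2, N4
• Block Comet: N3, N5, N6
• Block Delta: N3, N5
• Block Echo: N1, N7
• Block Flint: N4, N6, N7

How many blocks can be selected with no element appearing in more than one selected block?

3

Bravo, Delta, Echo are pairwise disjoint (Bravo={N2,N4}; Delta={N3,N5}; Echo={N1,N7}).
Every remaining block overlaps one of these, and no 4 of the listed blocks are pairwise disjoint, so 3 is the maximum.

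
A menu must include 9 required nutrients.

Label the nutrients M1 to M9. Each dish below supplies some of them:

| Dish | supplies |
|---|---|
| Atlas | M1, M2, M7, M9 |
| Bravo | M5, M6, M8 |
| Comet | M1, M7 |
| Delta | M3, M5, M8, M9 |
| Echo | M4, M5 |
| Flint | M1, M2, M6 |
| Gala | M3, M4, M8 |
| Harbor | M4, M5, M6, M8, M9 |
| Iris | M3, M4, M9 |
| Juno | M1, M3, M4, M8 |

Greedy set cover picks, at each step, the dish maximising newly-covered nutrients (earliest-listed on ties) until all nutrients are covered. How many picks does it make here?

Greedy: pick Harbor (covers 5 new) → pick Atlas (covers 3 new) → pick Delta (covers 1 new). Total picks: 3.

3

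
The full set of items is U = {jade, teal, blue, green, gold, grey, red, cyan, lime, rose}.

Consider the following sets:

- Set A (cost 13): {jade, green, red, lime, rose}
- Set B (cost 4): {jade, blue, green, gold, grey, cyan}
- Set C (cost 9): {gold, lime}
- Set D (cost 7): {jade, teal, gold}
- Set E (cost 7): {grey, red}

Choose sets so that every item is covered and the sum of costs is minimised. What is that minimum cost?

A, B, D together cover every item (A ∪ B ∪ D = {jade, teal, blue, green, gold, grey, red, cyan, lime, rose}); total cost 13 + 4 + 7 = 24.
No covering selection has total cost below 24.

24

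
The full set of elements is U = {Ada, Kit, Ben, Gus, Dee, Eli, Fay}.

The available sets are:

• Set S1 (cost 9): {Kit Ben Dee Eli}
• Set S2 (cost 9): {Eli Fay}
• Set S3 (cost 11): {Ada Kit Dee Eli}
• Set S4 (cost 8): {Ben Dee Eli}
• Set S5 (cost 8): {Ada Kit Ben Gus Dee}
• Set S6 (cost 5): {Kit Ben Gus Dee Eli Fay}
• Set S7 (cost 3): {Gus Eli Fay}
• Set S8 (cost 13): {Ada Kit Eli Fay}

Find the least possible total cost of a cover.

11

S5, S7 together cover every element (S5 ∪ S7 = {Ada, Kit, Ben, Gus, Dee, Eli, Fay}); total cost 8 + 3 = 11.
The greedy pick S6, S5 costs 13; no covering selection beats 11.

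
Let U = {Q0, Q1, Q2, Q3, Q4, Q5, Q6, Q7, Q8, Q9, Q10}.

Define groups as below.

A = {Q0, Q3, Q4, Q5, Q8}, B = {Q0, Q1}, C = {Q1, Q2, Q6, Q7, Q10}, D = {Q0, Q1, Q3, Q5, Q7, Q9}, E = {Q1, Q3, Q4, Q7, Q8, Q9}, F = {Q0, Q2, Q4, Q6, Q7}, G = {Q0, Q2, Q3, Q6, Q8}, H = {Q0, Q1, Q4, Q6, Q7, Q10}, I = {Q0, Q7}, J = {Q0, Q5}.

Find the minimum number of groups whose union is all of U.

Take {A, C, D}. Their union is {Q0, Q1, Q2, Q3, Q4, Q5, Q6, Q7, Q8, Q9, Q10}, which is all 11 elements.
No 2 of the 10 groups cover everything (all 45 combinations miss at least one element), so 3 is optimal.

3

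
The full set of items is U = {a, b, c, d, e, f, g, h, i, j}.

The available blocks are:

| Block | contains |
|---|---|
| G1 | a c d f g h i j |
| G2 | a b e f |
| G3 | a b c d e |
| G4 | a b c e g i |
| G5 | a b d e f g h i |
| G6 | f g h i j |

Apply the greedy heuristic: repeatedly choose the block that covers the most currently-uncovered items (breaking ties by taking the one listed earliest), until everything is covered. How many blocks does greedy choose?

2

Greedy: pick G1 (covers 8 new) → pick G2 (covers 2 new). Total picks: 2.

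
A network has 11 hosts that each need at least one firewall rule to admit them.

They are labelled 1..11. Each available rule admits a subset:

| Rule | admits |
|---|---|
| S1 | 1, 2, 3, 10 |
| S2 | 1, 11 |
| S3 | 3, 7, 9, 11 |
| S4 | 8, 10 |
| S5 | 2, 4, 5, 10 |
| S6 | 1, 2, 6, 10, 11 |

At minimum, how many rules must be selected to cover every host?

4

S3 and S4 and S5 and S6 together: S3 ∪ S4 ∪ S5 ∪ S6 = {1, 2, 3, 4, 5, 6, 7, 8, 9, 10, 11} — every host is covered.
Only S4 contains 8, so S4 is forced; the remaining 9 hosts need at least 3 more rules (each remaining rule adds at most 4) — so at least 4 rules are needed, and 4 is optimal.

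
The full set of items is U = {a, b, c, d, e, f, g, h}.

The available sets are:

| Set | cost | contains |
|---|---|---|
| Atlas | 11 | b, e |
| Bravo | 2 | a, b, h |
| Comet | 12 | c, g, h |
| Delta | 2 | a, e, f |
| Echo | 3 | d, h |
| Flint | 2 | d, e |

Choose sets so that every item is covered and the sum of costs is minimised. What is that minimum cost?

Bravo, Comet, Delta, Flint together cover every item (Bravo ∪ Comet ∪ Delta ∪ Flint = {a, b, c, d, e, f, g, h}); total cost 2 + 12 + 2 + 2 = 18.
No covering selection has total cost below 18.

18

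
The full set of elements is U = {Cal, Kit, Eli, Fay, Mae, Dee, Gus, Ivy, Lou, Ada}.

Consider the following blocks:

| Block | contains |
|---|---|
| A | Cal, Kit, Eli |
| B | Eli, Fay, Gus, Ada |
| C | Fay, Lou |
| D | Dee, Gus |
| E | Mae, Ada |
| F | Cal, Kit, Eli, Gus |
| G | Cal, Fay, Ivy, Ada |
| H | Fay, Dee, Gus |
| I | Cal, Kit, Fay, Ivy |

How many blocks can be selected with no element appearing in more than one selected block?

A, C, D, E are pairwise disjoint (A={Cal,Kit,Eli}; C={Fay,Lou}; D={Dee,Gus}; E={Mae,Ada}).
Every remaining block overlaps one of these, and no 5 of the listed blocks are pairwise disjoint, so 4 is the maximum.

4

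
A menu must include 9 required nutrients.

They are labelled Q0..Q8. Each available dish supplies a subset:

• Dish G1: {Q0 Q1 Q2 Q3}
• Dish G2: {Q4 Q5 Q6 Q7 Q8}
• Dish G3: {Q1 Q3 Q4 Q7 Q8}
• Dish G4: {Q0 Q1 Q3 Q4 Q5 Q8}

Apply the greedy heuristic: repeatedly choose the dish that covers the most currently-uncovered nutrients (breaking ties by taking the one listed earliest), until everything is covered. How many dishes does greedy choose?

Greedy: pick G4 (covers 6 new) → pick G2 (covers 2 new) → pick G1 (covers 1 new). Total picks: 3.
(The true minimum cover uses only 2 dishes, so greedy is not optimal here.)

3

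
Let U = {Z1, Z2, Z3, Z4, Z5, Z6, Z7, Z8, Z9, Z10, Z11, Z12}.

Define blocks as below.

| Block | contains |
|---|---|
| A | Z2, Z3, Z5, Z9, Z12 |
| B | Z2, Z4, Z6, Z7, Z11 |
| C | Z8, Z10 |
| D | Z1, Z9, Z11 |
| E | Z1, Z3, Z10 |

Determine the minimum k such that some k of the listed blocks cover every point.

4

A and B and C and D together: A ∪ B ∪ C ∪ D = {Z1, Z2, Z3, Z4, Z5, Z6, Z7, Z8, Z9, Z10, Z11, Z12} — every point is covered.
No 3 of the 5 blocks cover everything (all 10 combinations miss at least one point), so 4 is optimal.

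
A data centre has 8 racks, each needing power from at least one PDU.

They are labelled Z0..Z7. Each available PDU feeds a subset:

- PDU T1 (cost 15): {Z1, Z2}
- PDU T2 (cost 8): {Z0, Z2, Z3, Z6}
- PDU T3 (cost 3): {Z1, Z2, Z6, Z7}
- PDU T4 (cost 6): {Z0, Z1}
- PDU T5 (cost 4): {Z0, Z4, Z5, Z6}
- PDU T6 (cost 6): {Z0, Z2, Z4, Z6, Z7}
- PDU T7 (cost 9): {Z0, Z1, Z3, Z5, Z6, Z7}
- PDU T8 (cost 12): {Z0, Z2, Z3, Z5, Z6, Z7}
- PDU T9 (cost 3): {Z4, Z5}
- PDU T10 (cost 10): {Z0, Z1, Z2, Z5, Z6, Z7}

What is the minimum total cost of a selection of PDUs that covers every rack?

T2, T3, T9 together cover every rack (T2 ∪ T3 ∪ T9 = {Z0, Z1, Z2, Z3, Z4, Z5, Z6, Z7}); total cost 8 + 3 + 3 = 14.
The greedy pick T3, T5, T2 costs 15; no covering selection beats 14.

14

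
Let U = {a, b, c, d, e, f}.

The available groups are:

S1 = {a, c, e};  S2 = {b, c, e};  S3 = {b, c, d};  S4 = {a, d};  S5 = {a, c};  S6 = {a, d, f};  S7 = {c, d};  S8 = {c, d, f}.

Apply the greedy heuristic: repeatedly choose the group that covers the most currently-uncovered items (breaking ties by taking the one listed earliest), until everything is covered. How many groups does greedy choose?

Greedy: pick S1 (covers 3 new) → pick S3 (covers 2 new) → pick S6 (covers 1 new). Total picks: 3.
(The true minimum cover uses only 2 groups, so greedy is not optimal here.)

3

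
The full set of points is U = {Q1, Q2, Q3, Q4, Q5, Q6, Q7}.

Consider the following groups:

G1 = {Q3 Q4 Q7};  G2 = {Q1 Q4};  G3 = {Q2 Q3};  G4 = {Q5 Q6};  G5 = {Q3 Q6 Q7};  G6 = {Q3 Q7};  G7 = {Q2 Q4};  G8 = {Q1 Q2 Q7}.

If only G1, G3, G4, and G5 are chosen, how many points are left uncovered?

Union of G1, G3, G4, G5 = {Q2, Q3, Q4, Q5, Q6, Q7}.
Not covered: Q1 — 1 point.

1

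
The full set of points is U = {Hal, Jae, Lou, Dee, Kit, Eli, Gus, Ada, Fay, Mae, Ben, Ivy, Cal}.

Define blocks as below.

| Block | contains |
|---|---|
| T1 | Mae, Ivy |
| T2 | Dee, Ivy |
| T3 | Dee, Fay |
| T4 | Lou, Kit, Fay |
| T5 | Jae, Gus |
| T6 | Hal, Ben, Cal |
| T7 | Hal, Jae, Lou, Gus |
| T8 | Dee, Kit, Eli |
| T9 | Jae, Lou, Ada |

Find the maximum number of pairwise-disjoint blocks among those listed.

T1, T3, T6, T9 are pairwise disjoint (T1={Mae,Ivy}; T3={Dee,Fay}; T6={Hal,Ben,Cal}; T9={Jae,Lou,Ada}).
Every remaining block overlaps one of these, and no 5 of the listed blocks are pairwise disjoint, so 4 is the maximum.

4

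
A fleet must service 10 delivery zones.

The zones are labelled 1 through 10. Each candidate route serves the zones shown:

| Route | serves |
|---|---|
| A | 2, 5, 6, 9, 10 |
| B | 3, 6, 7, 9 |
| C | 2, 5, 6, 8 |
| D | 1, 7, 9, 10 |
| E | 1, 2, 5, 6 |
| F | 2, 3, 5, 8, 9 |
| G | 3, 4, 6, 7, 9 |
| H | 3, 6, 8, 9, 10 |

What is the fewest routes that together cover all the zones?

C and D and G together: C ∪ D ∪ G = {1, 2, 3, 4, 5, 6, 7, 8, 9, 10} — every zone is covered.
Only G contains 4, so G is forced; the remaining 5 zones need at least 2 more routes (each remaining route adds at most 3) — so at least 3 routes are needed, and 3 is optimal.

3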